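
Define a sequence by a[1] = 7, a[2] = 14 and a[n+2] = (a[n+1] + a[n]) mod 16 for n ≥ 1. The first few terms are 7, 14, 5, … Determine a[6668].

Computing terms: a[1] = 7,  a[2] = 14,  a[3] = 5,  a[4] = 3,  a[5] = 8,  a[6] = 11,  a[7] = 3,  a[8] = 14,  a[9] = 1,  a[10] = 15,  a[11] = 0,  a[12] = 15,  a[13] = 15,  a[14] = 14,  a[15] = 13,  a[16] = 11,  a[17] = 8,  a[18] = 3,  a[19] = 11,  a[20] = 14,  a[21] = 9,  a[22] = 7,  a[23] = 0,  a[24] = 7,  a[25] = 7,  a[26] = 14.
The sequence repeats with period 24.
So a[6668] = a[1 + ((6668-1) mod 24)] = a[20] = 14.

14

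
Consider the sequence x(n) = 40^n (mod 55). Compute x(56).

15

Listing terms: x(1) = 40, x(2) = 5, x(3) = 35, x(4) = 25, x(5) = 10, x(6) = 15, x(7) = 50, x(8) = 20, x(9) = 30, x(10) = 45, x(11) = 40.
Since x(11) = x(1) = 40, the sequence is periodic with period 10.
(56 - 1) mod 10 = 5, so x(56) = x(6) = 15.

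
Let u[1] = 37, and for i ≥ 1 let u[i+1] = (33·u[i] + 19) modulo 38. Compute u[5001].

29

Listing terms: u[1] = 37, u[2] = 24, u[3] = 13, u[4] = 30, u[5] = 21, u[6] = 28, u[7] = 31, u[8] = 16, u[9] = 15, u[10] = 20, u[11] = 33, u[12] = 6, u[13] = 27, u[14] = 36, u[15] = 29, u[16] = 26, u[17] = 3, u[18] = 4, u[19] = 37.
The sequence repeats with period 18.
So u[5001] = u[1 + ((5001-1) mod 18)] = u[15] = 29.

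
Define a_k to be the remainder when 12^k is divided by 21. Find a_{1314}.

15

Listing terms: a_1 = 12, a_2 = 18, a_3 = 6, a_4 = 9, a_5 = 3, a_6 = 15, a_7 = 12.
Since a_7 = a_1 = 12, the sequence is periodic with period 6.
So a_{1314} = a_{1 + ((1314-1) mod 6)} = a_6 = 15.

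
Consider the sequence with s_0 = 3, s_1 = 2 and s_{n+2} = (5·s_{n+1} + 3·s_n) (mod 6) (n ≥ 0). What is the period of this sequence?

Listing terms: s_0 = 3,  s_1 = 2,  s_2 = 1,  s_3 = 5,  s_4 = 4,  s_5 = 5,  s_6 = 1,  s_7 = 2,  s_8 = 1.
Since (s_7, s_8) = (s_1, s_2) = (2, 1) (two consecutive terms determine the rest), the sequence is eventually periodic: after a pre-period of length 1 it cycles with period 6.

6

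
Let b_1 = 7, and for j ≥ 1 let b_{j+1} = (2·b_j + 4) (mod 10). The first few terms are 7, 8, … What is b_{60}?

Computing terms: b_1 = 7, b_2 = 8, b_3 = 0, b_4 = 4, b_5 = 2, b_6 = 8.
Since b_6 = b_2 = 8, the sequence is eventually periodic: after a pre-period of length 1 it cycles with period 4.
For j ≥ 2, b_j depends only on (j - 2) mod 4. (60 - 2) mod 4 = 2, so b_{60} = b_4 = 4.

4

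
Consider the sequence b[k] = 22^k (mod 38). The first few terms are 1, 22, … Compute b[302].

4

Listing terms: b[0] = 1,  b[1] = 22,  b[2] = 28,  b[3] = 8,  b[4] = 24,  b[5] = 34,  b[6] = 26,  b[7] = 2,  b[8] = 6,  b[9] = 18,  b[10] = 16,  b[11] = 10,  b[12] = 30,  b[13] = 14,  b[14] = 4,  b[15] = 12,  b[16] = 36,  b[17] = 32,  b[18] = 20,  b[19] = 22.
Since b[19] = b[1] = 22, the sequence is eventually periodic: after a pre-period of length 1 it cycles with period 18.
For k ≥ 1, b[k] depends only on (k - 1) mod 18. (302 - 1) mod 18 = 13, so b[302] = b[14] = 4.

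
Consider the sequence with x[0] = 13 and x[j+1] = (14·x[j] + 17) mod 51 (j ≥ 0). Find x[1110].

25

x[0] = 13,  x[1] = 46,  x[2] = 49,  x[3] = 40,  x[4] = 16,  x[5] = 37,  x[6] = 25,  x[7] = 10,  x[8] = 4,  x[9] = 22,  x[10] = 19,  x[11] = 28,  x[12] = 1,  x[13] = 31,  x[14] = 43,  x[15] = 7,  x[16] = 13.
The sequence repeats with period 16.
(1110 - 0) mod 16 = 6, so x[1110] = x[6] = 25.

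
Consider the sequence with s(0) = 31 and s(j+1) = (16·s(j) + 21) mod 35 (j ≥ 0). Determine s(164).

5

We have s(0) = 31,  s(1) = 27,  s(2) = 33,  s(3) = 24,  s(4) = 20,  s(5) = 26,  s(6) = 17,  s(7) = 13,  s(8) = 19,  s(9) = 10,  s(10) = 6,  s(11) = 12,  s(12) = 3,  s(13) = 34,  s(14) = 5,  s(15) = 31.
The sequence repeats with period 15.
So s(164) = s(0 + ((164-0) mod 15)) = s(14) = 5.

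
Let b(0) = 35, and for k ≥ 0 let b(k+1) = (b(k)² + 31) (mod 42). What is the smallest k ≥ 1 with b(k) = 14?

We have b(0) = 35,  b(1) = 38,  b(2) = 5,  b(3) = 14,  b(4) = 17,  b(5) = 26,  b(6) = 35.
Since b(6) = b(0) = 35, the sequence is periodic with period 6.
The value 14 first appears (with k ≥ 1) at b(3).

3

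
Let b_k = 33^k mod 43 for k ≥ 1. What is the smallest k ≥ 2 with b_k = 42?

Computing terms: b_1 = 33,  b_2 = 14,  b_3 = 32,  b_4 = 24,  b_5 = 18,  b_6 = 35,  b_7 = 37,  b_8 = 17,  b_9 = 2,  b_{10} = 23,  b_{11} = 28,  b_{12} = 21,  b_{13} = 5,  b_{14} = 36,  b_{15} = 27,  b_{16} = 31,  b_{17} = 34,  b_{18} = 4,  b_{19} = 3,  b_{20} = 13,  b_{21} = 42,  b_{22} = 10,  b_{23} = 29,  b_{24} = 11,  b_{25} = 19,  b_{26} = 25,  b_{27} = 8,  b_{28} = 6,  b_{29} = 26,  b_{30} = 41,  b_{31} = 20,  b_{32} = 15,  b_{33} = 22,  b_{34} = 38,  b_{35} = 7,  b_{36} = 16,  b_{37} = 12,  b_{38} = 9,  b_{39} = 39,  b_{40} = 40,  b_{41} = 30,  b_{42} = 1,  b_{43} = 33.
The sequence repeats with period 42.
The value 42 first appears (with k ≥ 2) at b_{21}.

21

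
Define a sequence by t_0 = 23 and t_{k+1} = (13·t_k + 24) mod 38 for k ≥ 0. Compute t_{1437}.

27

Listing terms: t_0 = 23; t_1 = 19; t_2 = 5; t_3 = 13; t_4 = 3; t_5 = 25; t_6 = 7; t_7 = 1; t_8 = 37; t_9 = 11; t_{10} = 15; t_{11} = 29; t_{12} = 21; t_{13} = 31; t_{14} = 9; t_{15} = 27; t_{16} = 33; t_{17} = 35; t_{18} = 23.
Since t_{18} = t_0 = 23, the sequence is periodic with period 18.
(1437 - 0) mod 18 = 15, so t_{1437} = t_{15} = 27.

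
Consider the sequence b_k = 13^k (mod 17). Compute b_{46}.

16

Computing terms: b_1 = 13; b_2 = 16; b_3 = 4; b_4 = 1; b_5 = 13.
Since b_5 = b_1 = 13, the sequence is periodic with period 4.
So b_{46} = b_{1 + ((46-1) mod 4)} = b_2 = 16.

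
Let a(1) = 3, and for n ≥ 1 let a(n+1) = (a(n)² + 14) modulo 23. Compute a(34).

3

a(1) = 3,  a(2) = 0,  a(3) = 14,  a(4) = 3.
Since a(4) = a(1) = 3, the sequence is periodic with period 3.
So a(34) = a(1 + ((34-1) mod 3)) = a(1) = 3.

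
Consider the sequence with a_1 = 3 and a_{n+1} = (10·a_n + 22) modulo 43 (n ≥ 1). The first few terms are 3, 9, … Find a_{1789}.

Listing terms: a_1 = 3, a_2 = 9, a_3 = 26, a_4 = 24, a_5 = 4, a_6 = 19, a_7 = 40, a_8 = 35, a_9 = 28, a_{10} = 1, a_{11} = 32, a_{12} = 41, a_{13} = 2, a_{14} = 42, a_{15} = 12, a_{16} = 13, a_{17} = 23, a_{18} = 37, a_{19} = 5, a_{20} = 29, a_{21} = 11, a_{22} = 3.
The sequence repeats with period 21.
(1789 - 1) mod 21 = 3, so a_{1789} = a_4 = 24.

24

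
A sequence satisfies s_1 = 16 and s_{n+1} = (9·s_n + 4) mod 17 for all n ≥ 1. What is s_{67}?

Computing terms: s_1 = 16, s_2 = 12, s_3 = 10, s_4 = 9, s_5 = 0, s_6 = 4, s_7 = 6, s_8 = 7, s_9 = 16.
Since s_9 = s_1 = 16, the sequence is periodic with period 8.
So s_{67} = s_{1 + ((67-1) mod 8)} = s_3 = 10.

10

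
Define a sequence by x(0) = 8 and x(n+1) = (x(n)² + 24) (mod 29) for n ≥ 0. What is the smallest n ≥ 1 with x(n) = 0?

4

We have x(0) = 8; x(1) = 1; x(2) = 25; x(3) = 11; x(4) = 0; x(5) = 24; x(6) = 20; x(7) = 18; x(8) = 0.
Since x(8) = x(4) = 0, the sequence is eventually periodic: after a pre-period of length 4 it cycles with period 4.
The value 0 first appears (with n ≥ 1) at x(4).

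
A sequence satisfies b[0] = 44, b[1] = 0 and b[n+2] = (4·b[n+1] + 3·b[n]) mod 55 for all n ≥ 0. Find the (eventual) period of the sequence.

We have b[0] = 44; b[1] = 0; b[2] = 22; b[3] = 33; b[4] = 33; b[5] = 11; b[6] = 33; b[7] = 0; b[8] = 44; b[9] = 11; b[10] = 11; b[11] = 22; b[12] = 11; b[13] = 0; b[14] = 33; b[15] = 22; b[16] = 22; b[17] = 44; b[18] = 22; b[19] = 0; b[20] = 11; b[21] = 44; b[22] = 44; b[23] = 33; b[24] = 44; b[25] = 0.
Since (b[24], b[25]) = (b[0], b[1]) = (44, 0) (two consecutive terms determine the rest), the sequence is periodic with period 24.

24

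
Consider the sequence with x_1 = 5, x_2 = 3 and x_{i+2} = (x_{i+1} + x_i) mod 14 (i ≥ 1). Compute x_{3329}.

Listing terms: x_1 = 5; x_2 = 3; x_3 = 8; x_4 = 11; x_5 = 5; x_6 = 2; x_7 = 7; x_8 = 9; x_9 = 2; x_{10} = 11; x_{11} = 13; x_{12} = 10; x_{13} = 9; x_{14} = 5; x_{15} = 0; x_{16} = 5; x_{17} = 5; x_{18} = 10; x_{19} = 1; x_{20} = 11; x_{21} = 12; x_{22} = 9; x_{23} = 7; x_{24} = 2; x_{25} = 9; x_{26} = 11; x_{27} = 6; x_{28} = 3; x_{29} = 9; x_{30} = 12; x_{31} = 7; x_{32} = 5; x_{33} = 12; x_{34} = 3; x_{35} = 1; x_{36} = 4; x_{37} = 5; x_{38} = 9; x_{39} = 0; x_{40} = 9; x_{41} = 9; x_{42} = 4; x_{43} = 13; x_{44} = 3; x_{45} = 2; x_{46} = 5; x_{47} = 7; x_{48} = 12; x_{49} = 5; x_{50} = 3.
Since (x_{49}, x_{50}) = (x_1, x_2) = (5, 3) (two consecutive terms determine the rest), the sequence is periodic with period 48.
(3329 - 1) mod 48 = 16, so x_{3329} = x_{17} = 5.

5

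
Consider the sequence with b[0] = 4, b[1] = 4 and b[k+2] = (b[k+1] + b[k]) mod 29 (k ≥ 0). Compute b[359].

17

b[0] = 4, b[1] = 4, b[2] = 8, b[3] = 12, b[4] = 20, b[5] = 3, b[6] = 23, b[7] = 26, b[8] = 20, b[9] = 17, b[10] = 8, b[11] = 25, b[12] = 4, b[13] = 0, b[14] = 4, b[15] = 4.
The sequence repeats with period 14.
So b[359] = b[0 + ((359-0) mod 14)] = b[9] = 17.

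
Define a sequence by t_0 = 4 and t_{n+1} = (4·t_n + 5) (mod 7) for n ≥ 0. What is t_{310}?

We have t_0 = 4,  t_1 = 0,  t_2 = 5,  t_3 = 4.
Since t_3 = t_0 = 4, the sequence is periodic with period 3.
(310 - 0) mod 3 = 1, so t_{310} = t_1 = 0.

0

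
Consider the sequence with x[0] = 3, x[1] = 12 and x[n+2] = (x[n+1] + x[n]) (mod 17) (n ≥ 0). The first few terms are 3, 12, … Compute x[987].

2

Listing terms: x[0] = 3, x[1] = 12, x[2] = 15, x[3] = 10, x[4] = 8, x[5] = 1, x[6] = 9, x[7] = 10, x[8] = 2, x[9] = 12, x[10] = 14, x[11] = 9, x[12] = 6, x[13] = 15, x[14] = 4, x[15] = 2, x[16] = 6, x[17] = 8, x[18] = 14, x[19] = 5, x[20] = 2, x[21] = 7, x[22] = 9, x[23] = 16, x[24] = 8, x[25] = 7, x[26] = 15, x[27] = 5, x[28] = 3, x[29] = 8, x[30] = 11, x[31] = 2, x[32] = 13, x[33] = 15, x[34] = 11, x[35] = 9, x[36] = 3, x[37] = 12.
Since (x[36], x[37]) = (x[0], x[1]) = (3, 12) (two consecutive terms determine the rest), the sequence is periodic with period 36.
So x[987] = x[0 + ((987-0) mod 36)] = x[15] = 2.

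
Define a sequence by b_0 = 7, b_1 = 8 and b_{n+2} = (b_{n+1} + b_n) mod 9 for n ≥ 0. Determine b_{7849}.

8

Listing terms: b_0 = 7; b_1 = 8; b_2 = 6; b_3 = 5; b_4 = 2; b_5 = 7; b_6 = 0; b_7 = 7; b_8 = 7; b_9 = 5; b_{10} = 3; b_{11} = 8; b_{12} = 2; b_{13} = 1; b_{14} = 3; b_{15} = 4; b_{16} = 7; b_{17} = 2; b_{18} = 0; b_{19} = 2; b_{20} = 2; b_{21} = 4; b_{22} = 6; b_{23} = 1; b_{24} = 7; b_{25} = 8.
The sequence repeats with period 24.
So b_{7849} = b_{0 + ((7849-0) mod 24)} = b_1 = 8.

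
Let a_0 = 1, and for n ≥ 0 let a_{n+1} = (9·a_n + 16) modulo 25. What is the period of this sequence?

Computing terms: a_0 = 1; a_1 = 0; a_2 = 16; a_3 = 10; a_4 = 6; a_5 = 20; a_6 = 21; a_7 = 5; a_8 = 11; a_9 = 15; a_{10} = 1.
The sequence repeats with period 10.

10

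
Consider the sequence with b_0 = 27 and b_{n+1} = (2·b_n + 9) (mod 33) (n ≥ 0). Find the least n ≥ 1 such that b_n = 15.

We have b_0 = 27, b_1 = 30, b_2 = 3, b_3 = 15, b_4 = 6, b_5 = 21, b_6 = 18, b_7 = 12, b_8 = 0, b_9 = 9, b_{10} = 27.
The sequence repeats with period 10.
The value 15 first appears (with n ≥ 1) at b_3.

3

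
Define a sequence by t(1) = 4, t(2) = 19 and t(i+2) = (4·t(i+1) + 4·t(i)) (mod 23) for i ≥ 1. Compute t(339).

t(1) = 4,  t(2) = 19,  t(3) = 0,  t(4) = 7,  t(5) = 5,  t(6) = 2,  t(7) = 5,  t(8) = 5,  t(9) = 17,  t(10) = 19,  t(11) = 6,  t(12) = 8,  t(13) = 10,  t(14) = 3,  t(15) = 6,  t(16) = 13,  t(17) = 7,  t(18) = 11,  t(19) = 3,  t(20) = 10,  t(21) = 6,  t(22) = 18,  t(23) = 4,  t(24) = 19.
The sequence repeats with period 22.
So t(339) = t(1 + ((339-1) mod 22)) = t(9) = 17.

17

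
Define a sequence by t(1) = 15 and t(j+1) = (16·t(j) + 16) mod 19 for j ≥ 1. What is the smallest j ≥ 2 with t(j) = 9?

2

Computing terms: t(1) = 15, t(2) = 9, t(3) = 8, t(4) = 11, t(5) = 2, t(6) = 10, t(7) = 5, t(8) = 1, t(9) = 13, t(10) = 15.
The sequence repeats with period 9.
The value 9 first appears (with j ≥ 2) at t(2).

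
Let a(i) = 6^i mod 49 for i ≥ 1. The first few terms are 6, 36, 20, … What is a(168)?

Computing terms: a(1) = 6,  a(2) = 36,  a(3) = 20,  a(4) = 22,  a(5) = 34,  a(6) = 8,  a(7) = 48,  a(8) = 43,  a(9) = 13,  a(10) = 29,  a(11) = 27,  a(12) = 15,  a(13) = 41,  a(14) = 1,  a(15) = 6.
Since a(15) = a(1) = 6, the sequence is periodic with period 14.
(168 - 1) mod 14 = 13, so a(168) = a(14) = 1.

1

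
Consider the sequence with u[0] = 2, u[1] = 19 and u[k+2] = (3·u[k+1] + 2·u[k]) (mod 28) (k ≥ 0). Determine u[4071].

9

Listing terms: u[0] = 2; u[1] = 19; u[2] = 5; u[3] = 25; u[4] = 1; u[5] = 25; u[6] = 21; u[7] = 1; u[8] = 17; u[9] = 25; u[10] = 25; u[11] = 13; u[12] = 5; u[13] = 13; u[14] = 21; u[15] = 5; u[16] = 1; u[17] = 13; u[18] = 13; u[19] = 9; u[20] = 25; u[21] = 9; u[22] = 21; u[23] = 25; u[24] = 5; u[25] = 9; u[26] = 9; u[27] = 17; u[28] = 13; u[29] = 17; u[30] = 21; u[31] = 13; u[32] = 25; u[33] = 17; u[34] = 17; u[35] = 1; u[36] = 9; u[37] = 1; u[38] = 21; u[39] = 9; u[40] = 13; u[41] = 1; u[42] = 1; u[43] = 5; u[44] = 17; u[45] = 5; u[46] = 21; u[47] = 17; u[48] = 9; u[49] = 5; u[50] = 5; u[51] = 25.
Since (u[50], u[51]) = (u[2], u[3]) = (5, 25) (two consecutive terms determine the rest), the sequence is eventually periodic: after a pre-period of length 2 it cycles with period 48.
For k ≥ 2, u[k] depends only on (k - 2) mod 48. (4071 - 2) mod 48 = 37, so u[4071] = u[39] = 9.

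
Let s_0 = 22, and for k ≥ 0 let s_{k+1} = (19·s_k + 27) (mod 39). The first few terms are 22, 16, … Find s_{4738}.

s_0 = 22,  s_1 = 16,  s_2 = 19,  s_3 = 37,  s_4 = 28,  s_5 = 13,  s_6 = 1,  s_7 = 7,  s_8 = 4,  s_9 = 25,  s_{10} = 34,  s_{11} = 10,  s_{12} = 22.
Since s_{12} = s_0 = 22, the sequence is periodic with period 12.
So s_{4738} = s_{0 + ((4738-0) mod 12)} = s_{10} = 34.

34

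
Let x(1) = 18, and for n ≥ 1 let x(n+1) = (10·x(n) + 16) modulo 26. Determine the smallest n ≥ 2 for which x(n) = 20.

x(1) = 18; x(2) = 14; x(3) = 0; x(4) = 16; x(5) = 20; x(6) = 8; x(7) = 18.
Since x(7) = x(1) = 18, the sequence is periodic with period 6.
The value 20 first appears (with n ≥ 2) at x(5).

5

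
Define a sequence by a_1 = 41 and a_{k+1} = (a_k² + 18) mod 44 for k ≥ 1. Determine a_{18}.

43

Computing terms: a_1 = 41, a_2 = 27, a_3 = 43, a_4 = 19, a_5 = 27.
Since a_5 = a_2 = 27, the sequence is eventually periodic: after a pre-period of length 1 it cycles with period 3.
For k ≥ 2, a_k depends only on (k - 2) mod 3. (18 - 2) mod 3 = 1, so a_{18} = a_3 = 43.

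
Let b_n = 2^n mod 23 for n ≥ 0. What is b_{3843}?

Computing terms: b_0 = 1; b_1 = 2; b_2 = 4; b_3 = 8; b_4 = 16; b_5 = 9; b_6 = 18; b_7 = 13; b_8 = 3; b_9 = 6; b_{10} = 12; b_{11} = 1.
Since b_{11} = b_0 = 1, the sequence is periodic with period 11.
So b_{3843} = b_{0 + ((3843-0) mod 11)} = b_4 = 16.

16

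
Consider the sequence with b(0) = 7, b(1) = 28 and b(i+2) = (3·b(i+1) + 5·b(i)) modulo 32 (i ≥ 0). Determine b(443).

We have b(0) = 7; b(1) = 28; b(2) = 23; b(3) = 17; b(4) = 6; b(5) = 7; b(6) = 19; b(7) = 28; b(8) = 19; b(9) = 5; b(10) = 14; b(11) = 3; b(12) = 15; b(13) = 28; b(14) = 31; b(15) = 9; b(16) = 22; b(17) = 15; b(18) = 27; b(19) = 28; b(20) = 27; b(21) = 29; b(22) = 30; b(23) = 11; b(24) = 23; b(25) = 28; b(26) = 7; b(27) = 1; b(28) = 6; b(29) = 23; b(30) = 3; b(31) = 28; b(32) = 3; b(33) = 21; b(34) = 14; b(35) = 19; b(36) = 31; b(37) = 28; b(38) = 15; b(39) = 25; b(40) = 22; b(41) = 31; b(42) = 11; b(43) = 28; b(44) = 11; b(45) = 13; b(46) = 30; b(47) = 27; b(48) = 7; b(49) = 28.
The sequence repeats with period 48.
So b(443) = b(0 + ((443-0) mod 48)) = b(11) = 3.

3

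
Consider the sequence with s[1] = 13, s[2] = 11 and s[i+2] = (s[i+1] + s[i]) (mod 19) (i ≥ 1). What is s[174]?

Listing terms: s[1] = 13; s[2] = 11; s[3] = 5; s[4] = 16; s[5] = 2; s[6] = 18; s[7] = 1; s[8] = 0; s[9] = 1; s[10] = 1; s[11] = 2; s[12] = 3; s[13] = 5; s[14] = 8; s[15] = 13; s[16] = 2; s[17] = 15; s[18] = 17; s[19] = 13; s[20] = 11.
The sequence repeats with period 18.
So s[174] = s[1 + ((174-1) mod 18)] = s[12] = 3.

3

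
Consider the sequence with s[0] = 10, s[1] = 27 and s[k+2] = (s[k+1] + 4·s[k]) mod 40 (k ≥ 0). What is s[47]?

23

s[0] = 10; s[1] = 27; s[2] = 27; s[3] = 15; s[4] = 3; s[5] = 23; s[6] = 35; s[7] = 7; s[8] = 27; s[9] = 15.
Since (s[8], s[9]) = (s[2], s[3]) = (27, 15) (two consecutive terms determine the rest), the sequence is eventually periodic: after a pre-period of length 2 it cycles with period 6.
For k ≥ 2, s[k] depends only on (k - 2) mod 6. (47 - 2) mod 6 = 3, so s[47] = s[5] = 23.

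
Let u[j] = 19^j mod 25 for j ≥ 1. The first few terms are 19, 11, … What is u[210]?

Computing terms: u[1] = 19; u[2] = 11; u[3] = 9; u[4] = 21; u[5] = 24; u[6] = 6; u[7] = 14; u[8] = 16; u[9] = 4; u[10] = 1; u[11] = 19.
Since u[11] = u[1] = 19, the sequence is periodic with period 10.
So u[210] = u[1 + ((210-1) mod 10)] = u[10] = 1.

1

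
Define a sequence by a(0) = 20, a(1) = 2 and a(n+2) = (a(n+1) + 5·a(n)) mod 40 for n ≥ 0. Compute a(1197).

Listing terms: a(0) = 20,  a(1) = 2,  a(2) = 22,  a(3) = 32,  a(4) = 22,  a(5) = 22,  a(6) = 12,  a(7) = 2,  a(8) = 22.
Since (a(7), a(8)) = (a(1), a(2)) = (2, 22) (two consecutive terms determine the rest), the sequence is eventually periodic: after a pre-period of length 1 it cycles with period 6.
For n ≥ 1, a(n) depends only on (n - 1) mod 6. (1197 - 1) mod 6 = 2, so a(1197) = a(3) = 32.

32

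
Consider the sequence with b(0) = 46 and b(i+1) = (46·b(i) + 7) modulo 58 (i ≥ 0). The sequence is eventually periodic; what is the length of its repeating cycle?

b(0) = 46,  b(1) = 35,  b(2) = 51,  b(3) = 33,  b(4) = 17,  b(5) = 35.
Since b(5) = b(1) = 35, the sequence is eventually periodic: after a pre-period of length 1 it cycles with period 4.

4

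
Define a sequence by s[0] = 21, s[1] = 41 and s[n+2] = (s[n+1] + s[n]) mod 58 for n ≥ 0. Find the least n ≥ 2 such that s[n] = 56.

20

We have s[0] = 21; s[1] = 41; s[2] = 4; s[3] = 45; s[4] = 49; s[5] = 36; s[6] = 27; s[7] = 5; s[8] = 32; s[9] = 37; s[10] = 11; s[11] = 48; s[12] = 1; s[13] = 49; s[14] = 50; s[15] = 41; s[16] = 33; s[17] = 16; s[18] = 49; s[19] = 7; s[20] = 56; s[21] = 5; s[22] = 3; s[23] = 8; s[24] = 11; s[25] = 19; s[26] = 30; s[27] = 49; s[28] = 21; s[29] = 12; s[30] = 33; s[31] = 45; s[32] = 20; s[33] = 7; s[34] = 27; s[35] = 34; s[36] = 3; s[37] = 37; s[38] = 40; s[39] = 19; s[40] = 1; s[41] = 20; s[42] = 21; s[43] = 41.
The sequence repeats with period 42.
The value 56 first appears (with n ≥ 2) at s[20].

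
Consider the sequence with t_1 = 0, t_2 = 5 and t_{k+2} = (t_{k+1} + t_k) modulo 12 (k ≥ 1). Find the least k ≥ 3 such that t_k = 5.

t_1 = 0,  t_2 = 5,  t_3 = 5,  t_4 = 10,  t_5 = 3,  t_6 = 1,  t_7 = 4,  t_8 = 5,  t_9 = 9,  t_{10} = 2,  t_{11} = 11,  t_{12} = 1,  t_{13} = 0,  t_{14} = 1,  t_{15} = 1,  t_{16} = 2,  t_{17} = 3,  t_{18} = 5,  t_{19} = 8,  t_{20} = 1,  t_{21} = 9,  t_{22} = 10,  t_{23} = 7,  t_{24} = 5,  t_{25} = 0,  t_{26} = 5.
The sequence repeats with period 24.
The value 5 first appears (with k ≥ 3) at t_3.

3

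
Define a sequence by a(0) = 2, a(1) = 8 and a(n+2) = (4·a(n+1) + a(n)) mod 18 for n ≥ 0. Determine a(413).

Listing terms: a(0) = 2,  a(1) = 8,  a(2) = 16,  a(3) = 0,  a(4) = 16,  a(5) = 10,  a(6) = 2,  a(7) = 0,  a(8) = 2,  a(9) = 8.
The sequence repeats with period 8.
(413 - 0) mod 8 = 5, so a(413) = a(5) = 10.

10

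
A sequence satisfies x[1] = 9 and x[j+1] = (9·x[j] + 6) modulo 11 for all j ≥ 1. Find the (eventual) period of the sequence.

x[1] = 9; x[2] = 10; x[3] = 8; x[4] = 1; x[5] = 4; x[6] = 9.
The sequence repeats with period 5.

5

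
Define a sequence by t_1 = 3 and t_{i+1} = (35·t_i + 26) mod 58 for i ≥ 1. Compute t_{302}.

33

Computing terms: t_1 = 3; t_2 = 15; t_3 = 29; t_4 = 55; t_5 = 37; t_6 = 45; t_7 = 35; t_8 = 33; t_9 = 21; t_{10} = 7; t_{11} = 39; t_{12} = 57; t_{13} = 49; t_{14} = 1; t_{15} = 3.
The sequence repeats with period 14.
(302 - 1) mod 14 = 7, so t_{302} = t_8 = 33.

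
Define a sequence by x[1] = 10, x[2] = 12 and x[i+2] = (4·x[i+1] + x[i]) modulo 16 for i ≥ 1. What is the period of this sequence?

We have x[1] = 10, x[2] = 12, x[3] = 10, x[4] = 4, x[5] = 10, x[6] = 12.
Since (x[5], x[6]) = (x[1], x[2]) = (10, 12) (two consecutive terms determine the rest), the sequence is periodic with period 4.

4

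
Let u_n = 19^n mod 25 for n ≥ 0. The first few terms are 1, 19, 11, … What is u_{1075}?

Computing terms: u_0 = 1; u_1 = 19; u_2 = 11; u_3 = 9; u_4 = 21; u_5 = 24; u_6 = 6; u_7 = 14; u_8 = 16; u_9 = 4; u_{10} = 1.
The sequence repeats with period 10.
(1075 - 0) mod 10 = 5, so u_{1075} = u_5 = 24.

24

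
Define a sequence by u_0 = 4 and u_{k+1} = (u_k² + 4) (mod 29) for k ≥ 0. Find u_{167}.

27

Computing terms: u_0 = 4, u_1 = 20, u_2 = 27, u_3 = 8, u_4 = 10, u_5 = 17, u_6 = 3, u_7 = 13, u_8 = 28, u_9 = 5, u_{10} = 0, u_{11} = 4.
The sequence repeats with period 11.
(167 - 0) mod 11 = 2, so u_{167} = u_2 = 27.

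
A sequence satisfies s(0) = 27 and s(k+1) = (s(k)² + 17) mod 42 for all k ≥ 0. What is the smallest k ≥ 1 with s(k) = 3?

We have s(0) = 27; s(1) = 32; s(2) = 33; s(3) = 14; s(4) = 3; s(5) = 26; s(6) = 21; s(7) = 38; s(8) = 33.
Since s(8) = s(2) = 33, the sequence is eventually periodic: after a pre-period of length 2 it cycles with period 6.
The value 3 first appears (with k ≥ 1) at s(4).

4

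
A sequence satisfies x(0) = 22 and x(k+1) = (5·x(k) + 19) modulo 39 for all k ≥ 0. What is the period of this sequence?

4

Computing terms: x(0) = 22,  x(1) = 12,  x(2) = 1,  x(3) = 24,  x(4) = 22.
Since x(4) = x(0) = 22, the sequence is periodic with period 4.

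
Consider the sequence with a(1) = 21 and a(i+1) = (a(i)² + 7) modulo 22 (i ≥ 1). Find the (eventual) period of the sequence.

Computing terms: a(1) = 21, a(2) = 8, a(3) = 5, a(4) = 10, a(5) = 19, a(6) = 16, a(7) = 21.
Since a(7) = a(1) = 21, the sequence is periodic with period 6.

6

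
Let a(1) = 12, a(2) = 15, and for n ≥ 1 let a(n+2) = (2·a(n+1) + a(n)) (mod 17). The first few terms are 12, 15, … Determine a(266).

Computing terms: a(1) = 12; a(2) = 15; a(3) = 8; a(4) = 14; a(5) = 2; a(6) = 1; a(7) = 4; a(8) = 9; a(9) = 5; a(10) = 2; a(11) = 9; a(12) = 3; a(13) = 15; a(14) = 16; a(15) = 13; a(16) = 8; a(17) = 12; a(18) = 15.
The sequence repeats with period 16.
So a(266) = a(1 + ((266-1) mod 16)) = a(10) = 2.

2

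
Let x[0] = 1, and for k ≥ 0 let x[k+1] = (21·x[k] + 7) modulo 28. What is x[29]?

Computing terms: x[0] = 1,  x[1] = 0,  x[2] = 7,  x[3] = 14,  x[4] = 21,  x[5] = 0.
Since x[5] = x[1] = 0, the sequence is eventually periodic: after a pre-period of length 1 it cycles with period 4.
For k ≥ 1, x[k] depends only on (k - 1) mod 4. (29 - 1) mod 4 = 0, so x[29] = x[1] = 0.

0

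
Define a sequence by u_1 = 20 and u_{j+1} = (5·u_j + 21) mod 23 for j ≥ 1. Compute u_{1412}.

Listing terms: u_1 = 20; u_2 = 6; u_3 = 5; u_4 = 0; u_5 = 21; u_6 = 11; u_7 = 7; u_8 = 10; u_9 = 2; u_{10} = 8; u_{11} = 15; u_{12} = 4; u_{13} = 18; u_{14} = 19; u_{15} = 1; u_{16} = 3; u_{17} = 13; u_{18} = 17; u_{19} = 14; u_{20} = 22; u_{21} = 16; u_{22} = 9; u_{23} = 20.
The sequence repeats with period 22.
(1412 - 1) mod 22 = 3, so u_{1412} = u_4 = 0.

0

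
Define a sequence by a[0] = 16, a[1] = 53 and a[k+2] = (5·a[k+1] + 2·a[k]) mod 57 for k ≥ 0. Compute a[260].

We have a[0] = 16; a[1] = 53; a[2] = 12; a[3] = 52; a[4] = 56; a[5] = 42; a[6] = 37; a[7] = 41; a[8] = 51; a[9] = 52; a[10] = 20; a[11] = 33; a[12] = 34; a[13] = 8; a[14] = 51; a[15] = 43; a[16] = 32; a[17] = 18; a[18] = 40; a[19] = 8; a[20] = 6; a[21] = 46; a[22] = 14; a[23] = 48; a[24] = 40; a[25] = 11; a[26] = 21; a[27] = 13; a[28] = 50; a[29] = 48; a[30] = 55; a[31] = 29; a[32] = 27; a[33] = 22; a[34] = 50; a[35] = 9; a[36] = 31; a[37] = 2; a[38] = 15; a[39] = 22; a[40] = 26; a[41] = 3; a[42] = 10; a[43] = 56; a[44] = 15; a[45] = 16; a[46] = 53.
Since (a[45], a[46]) = (a[0], a[1]) = (16, 53) (two consecutive terms determine the rest), the sequence is periodic with period 45.
So a[260] = a[0 + ((260-0) mod 45)] = a[35] = 9.

9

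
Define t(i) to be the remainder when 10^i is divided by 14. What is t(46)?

Computing terms: t(1) = 10,  t(2) = 2,  t(3) = 6,  t(4) = 4,  t(5) = 12,  t(6) = 8,  t(7) = 10.
The sequence repeats with period 6.
So t(46) = t(1 + ((46-1) mod 6)) = t(4) = 4.

4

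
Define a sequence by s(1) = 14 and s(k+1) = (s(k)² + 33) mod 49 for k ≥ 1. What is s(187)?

9

Listing terms: s(1) = 14,  s(2) = 33,  s(3) = 44,  s(4) = 9,  s(5) = 16,  s(6) = 44.
Since s(6) = s(3) = 44, the sequence is eventually periodic: after a pre-period of length 2 it cycles with period 3.
For k ≥ 3, s(k) depends only on (k - 3) mod 3. (187 - 3) mod 3 = 1, so s(187) = s(4) = 9.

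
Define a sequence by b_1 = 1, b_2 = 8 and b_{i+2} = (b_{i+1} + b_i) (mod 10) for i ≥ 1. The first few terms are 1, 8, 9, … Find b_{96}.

7

We have b_1 = 1,  b_2 = 8,  b_3 = 9,  b_4 = 7,  b_5 = 6,  b_6 = 3,  b_7 = 9,  b_8 = 2,  b_9 = 1,  b_{10} = 3,  b_{11} = 4,  b_{12} = 7,  b_{13} = 1,  b_{14} = 8.
Since (b_{13}, b_{14}) = (b_1, b_2) = (1, 8) (two consecutive terms determine the rest), the sequence is periodic with period 12.
So b_{96} = b_{1 + ((96-1) mod 12)} = b_{12} = 7.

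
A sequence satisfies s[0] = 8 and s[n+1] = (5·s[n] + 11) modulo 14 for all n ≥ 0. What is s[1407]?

s[0] = 8; s[1] = 9; s[2] = 0; s[3] = 11; s[4] = 10; s[5] = 5; s[6] = 8.
The sequence repeats with period 6.
(1407 - 0) mod 6 = 3, so s[1407] = s[3] = 11.

11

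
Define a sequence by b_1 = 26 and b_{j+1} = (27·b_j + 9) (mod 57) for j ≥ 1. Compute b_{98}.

27

We have b_1 = 26,  b_2 = 27,  b_3 = 54,  b_4 = 42,  b_5 = 3,  b_6 = 33,  b_7 = 45,  b_8 = 27.
Since b_8 = b_2 = 27, the sequence is eventually periodic: after a pre-period of length 1 it cycles with period 6.
For j ≥ 2, b_j depends only on (j - 2) mod 6. (98 - 2) mod 6 = 0, so b_{98} = b_2 = 27.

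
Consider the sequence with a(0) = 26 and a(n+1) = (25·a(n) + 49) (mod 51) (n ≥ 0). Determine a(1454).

Computing terms: a(0) = 26,  a(1) = 36,  a(2) = 31,  a(3) = 8,  a(4) = 45,  a(5) = 1,  a(6) = 23,  a(7) = 12,  a(8) = 43,  a(9) = 2,  a(10) = 48,  a(11) = 25,  a(12) = 11,  a(13) = 18,  a(14) = 40,  a(15) = 29,  a(16) = 9,  a(17) = 19,  a(18) = 14,  a(19) = 42,  a(20) = 28,  a(21) = 35,  a(22) = 6,  a(23) = 46,  a(24) = 26.
Since a(24) = a(0) = 26, the sequence is periodic with period 24.
(1454 - 0) mod 24 = 14, so a(1454) = a(14) = 40.

40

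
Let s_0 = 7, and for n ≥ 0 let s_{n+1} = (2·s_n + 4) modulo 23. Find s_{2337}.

3

Listing terms: s_0 = 7,  s_1 = 18,  s_2 = 17,  s_3 = 15,  s_4 = 11,  s_5 = 3,  s_6 = 10,  s_7 = 1,  s_8 = 6,  s_9 = 16,  s_{10} = 13,  s_{11} = 7.
The sequence repeats with period 11.
(2337 - 0) mod 11 = 5, so s_{2337} = s_5 = 3.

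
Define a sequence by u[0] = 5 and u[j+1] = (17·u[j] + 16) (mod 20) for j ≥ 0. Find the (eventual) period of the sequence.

Listing terms: u[0] = 5, u[1] = 1, u[2] = 13, u[3] = 17, u[4] = 5.
The sequence repeats with period 4.

4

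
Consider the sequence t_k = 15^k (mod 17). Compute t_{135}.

t_0 = 1,  t_1 = 15,  t_2 = 4,  t_3 = 9,  t_4 = 16,  t_5 = 2,  t_6 = 13,  t_7 = 8,  t_8 = 1.
The sequence repeats with period 8.
So t_{135} = t_{0 + ((135-0) mod 8)} = t_7 = 8.

8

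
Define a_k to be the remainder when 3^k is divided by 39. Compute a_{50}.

a_1 = 3,  a_2 = 9,  a_3 = 27,  a_4 = 3.
Since a_4 = a_1 = 3, the sequence is periodic with period 3.
(50 - 1) mod 3 = 1, so a_{50} = a_2 = 9.

9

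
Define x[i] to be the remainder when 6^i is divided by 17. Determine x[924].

Listing terms: x[1] = 6, x[2] = 2, x[3] = 12, x[4] = 4, x[5] = 7, x[6] = 8, x[7] = 14, x[8] = 16, x[9] = 11, x[10] = 15, x[11] = 5, x[12] = 13, x[13] = 10, x[14] = 9, x[15] = 3, x[16] = 1, x[17] = 6.
Since x[17] = x[1] = 6, the sequence is periodic with period 16.
(924 - 1) mod 16 = 11, so x[924] = x[12] = 13.

13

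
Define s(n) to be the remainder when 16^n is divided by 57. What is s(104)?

4

Computing terms: s(1) = 16; s(2) = 28; s(3) = 49; s(4) = 43; s(5) = 4; s(6) = 7; s(7) = 55; s(8) = 25; s(9) = 1; s(10) = 16.
The sequence repeats with period 9.
So s(104) = s(1 + ((104-1) mod 9)) = s(5) = 4.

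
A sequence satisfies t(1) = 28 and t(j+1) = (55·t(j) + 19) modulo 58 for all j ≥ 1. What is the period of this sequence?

We have t(1) = 28,  t(2) = 51,  t(3) = 40,  t(4) = 15,  t(5) = 32,  t(6) = 39,  t(7) = 18,  t(8) = 23,  t(9) = 8,  t(10) = 53,  t(11) = 34,  t(12) = 33,  t(13) = 36,  t(14) = 27,  t(15) = 54,  t(16) = 31,  t(17) = 42,  t(18) = 9,  t(19) = 50,  t(20) = 43,  t(21) = 6,  t(22) = 1,  t(23) = 16,  t(24) = 29,  t(25) = 48,  t(26) = 49,  t(27) = 46,  t(28) = 55,  t(29) = 28.
The sequence repeats with period 28.

28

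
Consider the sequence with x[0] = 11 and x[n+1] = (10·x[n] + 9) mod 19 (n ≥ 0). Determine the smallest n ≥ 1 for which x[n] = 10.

3

x[0] = 11,  x[1] = 5,  x[2] = 2,  x[3] = 10,  x[4] = 14,  x[5] = 16,  x[6] = 17,  x[7] = 8,  x[8] = 13,  x[9] = 6,  x[10] = 12,  x[11] = 15,  x[12] = 7,  x[13] = 3,  x[14] = 1,  x[15] = 0,  x[16] = 9,  x[17] = 4,  x[18] = 11.
The sequence repeats with period 18.
The value 10 first appears (with n ≥ 1) at x[3].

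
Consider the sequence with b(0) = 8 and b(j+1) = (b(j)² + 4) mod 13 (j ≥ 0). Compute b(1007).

Computing terms: b(0) = 8,  b(1) = 3,  b(2) = 0,  b(3) = 4,  b(4) = 7,  b(5) = 1,  b(6) = 5,  b(7) = 3.
Since b(7) = b(1) = 3, the sequence is eventually periodic: after a pre-period of length 1 it cycles with period 6.
For j ≥ 1, b(j) depends only on (j - 1) mod 6. (1007 - 1) mod 6 = 4, so b(1007) = b(5) = 1.

1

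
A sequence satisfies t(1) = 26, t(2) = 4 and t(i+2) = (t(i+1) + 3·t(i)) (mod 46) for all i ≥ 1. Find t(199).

Computing terms: t(1) = 26,  t(2) = 4,  t(3) = 36,  t(4) = 2,  t(5) = 18,  t(6) = 24,  t(7) = 32,  t(8) = 12,  t(9) = 16,  t(10) = 6,  t(11) = 8,  t(12) = 26,  t(13) = 4.
Since (t(12), t(13)) = (t(1), t(2)) = (26, 4) (two consecutive terms determine the rest), the sequence is periodic with period 11.
So t(199) = t(1 + ((199-1) mod 11)) = t(1) = 26.

26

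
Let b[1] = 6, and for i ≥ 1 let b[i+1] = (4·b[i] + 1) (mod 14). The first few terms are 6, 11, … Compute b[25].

13

We have b[1] = 6,  b[2] = 11,  b[3] = 3,  b[4] = 13,  b[5] = 11.
Since b[5] = b[2] = 11, the sequence is eventually periodic: after a pre-period of length 1 it cycles with period 3.
For i ≥ 2, b[i] depends only on (i - 2) mod 3. (25 - 2) mod 3 = 2, so b[25] = b[4] = 13.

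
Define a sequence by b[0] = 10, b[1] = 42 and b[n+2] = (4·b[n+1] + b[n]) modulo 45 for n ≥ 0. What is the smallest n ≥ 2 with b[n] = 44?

b[0] = 10, b[1] = 42, b[2] = 43, b[3] = 34, b[4] = 44, b[5] = 30, b[6] = 29, b[7] = 11, b[8] = 28, b[9] = 33, b[10] = 25, b[11] = 43, b[12] = 17, b[13] = 21, b[14] = 11, b[15] = 20, b[16] = 1, b[17] = 24, b[18] = 7, b[19] = 7, b[20] = 35, b[21] = 12, b[22] = 38, b[23] = 29, b[24] = 19, b[25] = 15, b[26] = 34, b[27] = 16, b[28] = 8, b[29] = 3, b[30] = 20, b[31] = 38, b[32] = 37, b[33] = 6, b[34] = 16, b[35] = 25, b[36] = 26, b[37] = 39, b[38] = 2, b[39] = 2, b[40] = 10, b[41] = 42.
Since (b[40], b[41]) = (b[0], b[1]) = (10, 42) (two consecutive terms determine the rest), the sequence is periodic with period 40.
The value 44 first appears (with n ≥ 2) at b[4].

4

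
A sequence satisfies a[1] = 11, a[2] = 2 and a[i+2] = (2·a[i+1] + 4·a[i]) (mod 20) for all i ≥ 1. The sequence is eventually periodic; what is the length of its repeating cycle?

a[1] = 11; a[2] = 2; a[3] = 8; a[4] = 4; a[5] = 0; a[6] = 16; a[7] = 12; a[8] = 8; a[9] = 4.
Since (a[8], a[9]) = (a[3], a[4]) = (8, 4) (two consecutive terms determine the rest), the sequence is eventually periodic: after a pre-period of length 2 it cycles with period 5.

5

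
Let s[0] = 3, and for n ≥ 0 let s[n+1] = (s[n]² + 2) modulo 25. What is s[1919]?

1

Listing terms: s[0] = 3, s[1] = 11, s[2] = 23, s[3] = 6, s[4] = 13, s[5] = 21, s[6] = 18, s[7] = 1, s[8] = 3.
Since s[8] = s[0] = 3, the sequence is periodic with period 8.
(1919 - 0) mod 8 = 7, so s[1919] = s[7] = 1.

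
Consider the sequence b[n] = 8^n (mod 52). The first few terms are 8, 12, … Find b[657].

b[1] = 8; b[2] = 12; b[3] = 44; b[4] = 40; b[5] = 8.
Since b[5] = b[1] = 8, the sequence is periodic with period 4.
(657 - 1) mod 4 = 0, so b[657] = b[1] = 8.

8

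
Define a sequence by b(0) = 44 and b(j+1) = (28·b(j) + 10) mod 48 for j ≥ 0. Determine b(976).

18

We have b(0) = 44, b(1) = 42, b(2) = 34, b(3) = 2, b(4) = 18, b(5) = 34.
Since b(5) = b(2) = 34, the sequence is eventually periodic: after a pre-period of length 2 it cycles with period 3.
For j ≥ 2, b(j) depends only on (j - 2) mod 3. (976 - 2) mod 3 = 2, so b(976) = b(4) = 18.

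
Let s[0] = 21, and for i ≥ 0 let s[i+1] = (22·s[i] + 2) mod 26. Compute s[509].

18

Computing terms: s[0] = 21; s[1] = 22; s[2] = 18; s[3] = 8; s[4] = 22.
Since s[4] = s[1] = 22, the sequence is eventually periodic: after a pre-period of length 1 it cycles with period 3.
For i ≥ 1, s[i] depends only on (i - 1) mod 3. (509 - 1) mod 3 = 1, so s[509] = s[2] = 18.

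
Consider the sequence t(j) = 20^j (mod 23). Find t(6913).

Computing terms: t(0) = 1, t(1) = 20, t(2) = 9, t(3) = 19, t(4) = 12, t(5) = 10, t(6) = 16, t(7) = 21, t(8) = 6, t(9) = 5, t(10) = 8, t(11) = 22, t(12) = 3, t(13) = 14, t(14) = 4, t(15) = 11, t(16) = 13, t(17) = 7, t(18) = 2, t(19) = 17, t(20) = 18, t(21) = 15, t(22) = 1.
The sequence repeats with period 22.
(6913 - 0) mod 22 = 5, so t(6913) = t(5) = 10.

10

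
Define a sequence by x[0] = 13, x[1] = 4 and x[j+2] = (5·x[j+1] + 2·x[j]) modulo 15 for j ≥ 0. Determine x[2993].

4

We have x[0] = 13, x[1] = 4, x[2] = 1, x[3] = 13, x[4] = 7, x[5] = 1, x[6] = 4, x[7] = 7, x[8] = 13, x[9] = 4.
The sequence repeats with period 8.
(2993 - 0) mod 8 = 1, so x[2993] = x[1] = 4.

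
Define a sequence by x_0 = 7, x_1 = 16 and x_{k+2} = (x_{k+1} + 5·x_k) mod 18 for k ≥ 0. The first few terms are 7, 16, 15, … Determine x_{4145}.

15

Computing terms: x_0 = 7, x_1 = 16, x_2 = 15, x_3 = 5, x_4 = 8, x_5 = 15, x_6 = 1, x_7 = 4, x_8 = 9, x_9 = 11, x_{10} = 2, x_{11} = 3, x_{12} = 13, x_{13} = 10, x_{14} = 3, x_{15} = 17, x_{16} = 14, x_{17} = 9, x_{18} = 7, x_{19} = 16.
Since (x_{18}, x_{19}) = (x_0, x_1) = (7, 16) (two consecutive terms determine the rest), the sequence is periodic with period 18.
So x_{4145} = x_{0 + ((4145-0) mod 18)} = x_5 = 15.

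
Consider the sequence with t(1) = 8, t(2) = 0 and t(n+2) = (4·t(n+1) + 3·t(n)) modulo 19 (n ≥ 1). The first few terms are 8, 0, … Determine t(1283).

t(1) = 8,  t(2) = 0,  t(3) = 5,  t(4) = 1,  t(5) = 0,  t(6) = 3,  t(7) = 12,  t(8) = 0,  t(9) = 17,  t(10) = 11,  t(11) = 0,  t(12) = 14,  t(13) = 18,  t(14) = 0,  t(15) = 16,  t(16) = 7,  t(17) = 0,  t(18) = 2,  t(19) = 8,  t(20) = 0.
Since (t(19), t(20)) = (t(1), t(2)) = (8, 0) (two consecutive terms determine the rest), the sequence is periodic with period 18.
So t(1283) = t(1 + ((1283-1) mod 18)) = t(5) = 0.

0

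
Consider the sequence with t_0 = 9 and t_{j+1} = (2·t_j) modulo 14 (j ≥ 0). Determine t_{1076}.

8

We have t_0 = 9; t_1 = 4; t_2 = 8; t_3 = 2; t_4 = 4.
Since t_4 = t_1 = 4, the sequence is eventually periodic: after a pre-period of length 1 it cycles with period 3.
For j ≥ 1, t_j depends only on (j - 1) mod 3. (1076 - 1) mod 3 = 1, so t_{1076} = t_2 = 8.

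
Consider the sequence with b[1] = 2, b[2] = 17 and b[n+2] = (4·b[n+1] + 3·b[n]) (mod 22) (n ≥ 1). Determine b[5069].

Computing terms: b[1] = 2, b[2] = 17, b[3] = 8, b[4] = 17, b[5] = 4, b[6] = 1, b[7] = 16, b[8] = 1, b[9] = 8, b[10] = 13, b[11] = 10, b[12] = 13, b[13] = 16, b[14] = 15, b[15] = 20, b[16] = 15, b[17] = 10, b[18] = 19, b[19] = 18, b[20] = 19, b[21] = 20, b[22] = 5, b[23] = 14, b[24] = 5, b[25] = 18, b[26] = 21, b[27] = 6, b[28] = 21, b[29] = 14, b[30] = 9, b[31] = 12, b[32] = 9, b[33] = 6, b[34] = 7, b[35] = 2, b[36] = 7, b[37] = 12, b[38] = 3, b[39] = 4, b[40] = 3, b[41] = 2, b[42] = 17.
The sequence repeats with period 40.
(5069 - 1) mod 40 = 28, so b[5069] = b[29] = 14.

14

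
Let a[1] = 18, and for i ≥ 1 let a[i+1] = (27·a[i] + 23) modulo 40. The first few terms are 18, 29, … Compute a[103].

Listing terms: a[1] = 18, a[2] = 29, a[3] = 6, a[4] = 25, a[5] = 18.
Since a[5] = a[1] = 18, the sequence is periodic with period 4.
So a[103] = a[1 + ((103-1) mod 4)] = a[3] = 6.

6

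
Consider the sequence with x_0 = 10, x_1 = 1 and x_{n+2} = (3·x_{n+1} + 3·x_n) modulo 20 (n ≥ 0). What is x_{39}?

2

Computing terms: x_0 = 10, x_1 = 1, x_2 = 13, x_3 = 2, x_4 = 5, x_5 = 1, x_6 = 18, x_7 = 17, x_8 = 5, x_9 = 6, x_{10} = 13, x_{11} = 17, x_{12} = 10, x_{13} = 1.
The sequence repeats with period 12.
(39 - 0) mod 12 = 3, so x_{39} = x_3 = 2.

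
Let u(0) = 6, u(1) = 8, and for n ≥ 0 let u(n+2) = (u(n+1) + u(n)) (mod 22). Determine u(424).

Listing terms: u(0) = 6; u(1) = 8; u(2) = 14; u(3) = 0; u(4) = 14; u(5) = 14; u(6) = 6; u(7) = 20; u(8) = 4; u(9) = 2; u(10) = 6; u(11) = 8.
The sequence repeats with period 10.
(424 - 0) mod 10 = 4, so u(424) = u(4) = 14.

14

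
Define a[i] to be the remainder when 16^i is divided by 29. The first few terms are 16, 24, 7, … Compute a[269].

Listing terms: a[1] = 16; a[2] = 24; a[3] = 7; a[4] = 25; a[5] = 23; a[6] = 20; a[7] = 1; a[8] = 16.
Since a[8] = a[1] = 16, the sequence is periodic with period 7.
(269 - 1) mod 7 = 2, so a[269] = a[3] = 7.

7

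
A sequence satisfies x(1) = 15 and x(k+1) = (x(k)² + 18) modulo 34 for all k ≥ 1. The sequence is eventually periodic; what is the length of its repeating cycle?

Listing terms: x(1) = 15; x(2) = 5; x(3) = 9; x(4) = 31; x(5) = 27; x(6) = 33; x(7) = 19; x(8) = 5.
Since x(8) = x(2) = 5, the sequence is eventually periodic: after a pre-period of length 1 it cycles with period 6.

6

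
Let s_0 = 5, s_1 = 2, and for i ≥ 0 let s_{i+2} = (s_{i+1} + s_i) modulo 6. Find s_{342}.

5

Listing terms: s_0 = 5; s_1 = 2; s_2 = 1; s_3 = 3; s_4 = 4; s_5 = 1; s_6 = 5; s_7 = 0; s_8 = 5; s_9 = 5; s_{10} = 4; s_{11} = 3; s_{12} = 1; s_{13} = 4; s_{14} = 5; s_{15} = 3; s_{16} = 2; s_{17} = 5; s_{18} = 1; s_{19} = 0; s_{20} = 1; s_{21} = 1; s_{22} = 2; s_{23} = 3; s_{24} = 5; s_{25} = 2.
Since (s_{24}, s_{25}) = (s_0, s_1) = (5, 2) (two consecutive terms determine the rest), the sequence is periodic with period 24.
So s_{342} = s_{0 + ((342-0) mod 24)} = s_6 = 5.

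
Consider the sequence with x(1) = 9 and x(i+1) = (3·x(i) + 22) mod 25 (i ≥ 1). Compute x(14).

24

We have x(1) = 9; x(2) = 24; x(3) = 19; x(4) = 4; x(5) = 9.
The sequence repeats with period 4.
(14 - 1) mod 4 = 1, so x(14) = x(2) = 24.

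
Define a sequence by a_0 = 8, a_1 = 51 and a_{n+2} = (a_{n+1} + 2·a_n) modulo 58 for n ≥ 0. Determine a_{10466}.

Computing terms: a_0 = 8,  a_1 = 51,  a_2 = 9,  a_3 = 53,  a_4 = 13,  a_5 = 3,  a_6 = 29,  a_7 = 35,  a_8 = 35,  a_9 = 47,  a_{10} = 1,  a_{11} = 37,  a_{12} = 39,  a_{13} = 55,  a_{14} = 17,  a_{15} = 11,  a_{16} = 45,  a_{17} = 9,  a_{18} = 41,  a_{19} = 1,  a_{20} = 25,  a_{21} = 27,  a_{22} = 19,  a_{23} = 15,  a_{24} = 53,  a_{25} = 25,  a_{26} = 15,  a_{27} = 7,  a_{28} = 37,  a_{29} = 51,  a_{30} = 9.
Since (a_{29}, a_{30}) = (a_1, a_2) = (51, 9) (two consecutive terms determine the rest), the sequence is eventually periodic: after a pre-period of length 1 it cycles with period 28.
For n ≥ 1, a_n depends only on (n - 1) mod 28. (10466 - 1) mod 28 = 21, so a_{10466} = a_{22} = 19.

19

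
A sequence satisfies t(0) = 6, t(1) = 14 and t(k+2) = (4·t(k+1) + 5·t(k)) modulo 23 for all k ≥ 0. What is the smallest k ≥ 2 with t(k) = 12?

20

t(0) = 6, t(1) = 14, t(2) = 17, t(3) = 0, t(4) = 16, t(5) = 18, t(6) = 14, t(7) = 8, t(8) = 10, t(9) = 11, t(10) = 2, t(11) = 17, t(12) = 9, t(13) = 6, t(14) = 0, t(15) = 7, t(16) = 5, t(17) = 9, t(18) = 15, t(19) = 13, t(20) = 12, t(21) = 21, t(22) = 6, t(23) = 14.
Since (t(22), t(23)) = (t(0), t(1)) = (6, 14) (two consecutive terms determine the rest), the sequence is periodic with period 22.
The value 12 first appears (with k ≥ 2) at t(20).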